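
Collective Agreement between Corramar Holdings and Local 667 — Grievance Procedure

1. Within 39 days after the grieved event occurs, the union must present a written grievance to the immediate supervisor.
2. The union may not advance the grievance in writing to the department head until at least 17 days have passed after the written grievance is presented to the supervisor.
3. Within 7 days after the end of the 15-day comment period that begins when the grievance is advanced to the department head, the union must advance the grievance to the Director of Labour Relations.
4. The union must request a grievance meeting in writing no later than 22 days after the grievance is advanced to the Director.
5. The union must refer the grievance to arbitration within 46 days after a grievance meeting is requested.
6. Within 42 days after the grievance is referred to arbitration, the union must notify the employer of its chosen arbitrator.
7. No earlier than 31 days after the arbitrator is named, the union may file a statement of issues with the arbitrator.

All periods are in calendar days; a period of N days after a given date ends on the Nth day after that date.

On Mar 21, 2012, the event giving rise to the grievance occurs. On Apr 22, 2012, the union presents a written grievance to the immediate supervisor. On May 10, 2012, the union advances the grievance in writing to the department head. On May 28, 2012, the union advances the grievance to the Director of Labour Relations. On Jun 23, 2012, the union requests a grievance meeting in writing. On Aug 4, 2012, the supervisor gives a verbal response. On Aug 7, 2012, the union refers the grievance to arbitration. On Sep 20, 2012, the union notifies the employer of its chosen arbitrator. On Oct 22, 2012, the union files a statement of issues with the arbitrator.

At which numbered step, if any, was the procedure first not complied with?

Step 1: 39 days after Mar 21, 2012 (when the grieved event occurs) is Apr 29, 2012; completed Apr 22, 2012, before the deadline.
Step 2: the earliest permitted date is 17 days after Apr 22, 2012 (when the written grievance is presented to the supervisor), i.e. May 9, 2012; done May 10, 2012, after the minimum wait.
Step 3: 7 days after May 25, 2012 (end of the 15-day comment period, which began when the grievance is advanced to the department head on May 10, 2012) is Jun 1, 2012; May 28, 2012 is within that limit.
Step 4: 22 days after May 28, 2012 (when the grievance is advanced to the Director) is Jun 19, 2012; done Jun 23, 2012 — 4 days late.
The analysis stops there.

Step 4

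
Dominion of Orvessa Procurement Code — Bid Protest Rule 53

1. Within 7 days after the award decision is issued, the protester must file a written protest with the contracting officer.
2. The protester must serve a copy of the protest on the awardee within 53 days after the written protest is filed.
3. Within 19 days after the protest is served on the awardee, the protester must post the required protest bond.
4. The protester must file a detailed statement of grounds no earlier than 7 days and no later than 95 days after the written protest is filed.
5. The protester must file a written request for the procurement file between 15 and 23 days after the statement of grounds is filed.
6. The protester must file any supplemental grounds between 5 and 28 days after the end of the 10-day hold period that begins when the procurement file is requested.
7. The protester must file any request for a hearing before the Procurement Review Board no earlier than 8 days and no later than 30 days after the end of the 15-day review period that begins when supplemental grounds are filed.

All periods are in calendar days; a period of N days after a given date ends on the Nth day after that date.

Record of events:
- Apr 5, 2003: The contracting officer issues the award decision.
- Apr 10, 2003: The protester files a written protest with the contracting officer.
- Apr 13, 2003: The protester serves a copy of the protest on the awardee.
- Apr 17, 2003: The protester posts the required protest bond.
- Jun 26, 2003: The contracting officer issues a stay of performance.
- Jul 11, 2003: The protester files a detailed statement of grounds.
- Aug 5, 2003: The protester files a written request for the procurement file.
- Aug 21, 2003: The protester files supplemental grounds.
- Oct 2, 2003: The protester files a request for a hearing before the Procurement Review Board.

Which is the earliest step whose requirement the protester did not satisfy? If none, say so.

Step 5

Step 1 — counting 7 days from Apr 5, 2003 (when the award decision is issued) gives a deadline of Apr 12, 2003; Apr 10, 2003 is within that limit.
Step 2 — counting 53 days from Apr 10, 2003 (when the written protest is filed) gives a deadline of Jun 2, 2003; done Apr 13, 2003 — timely.
Step 3 — counting 19 days from Apr 13, 2003 (when the protest is served on the awardee) gives a deadline of May 2, 2003; Apr 17, 2003 is within that limit.
Step 4 — 7 and 95 days from Apr 10, 2003 (when the written protest is filed) are Apr 17, 2003 and Jul 14, 2003 respectively; done Jul 11, 2003 — within the window.
Step 5 — 15 and 23 days from Jul 11, 2003 (when the statement of grounds is filed) are Jul 26, 2003 and Aug 3, 2003 respectively; done Aug 5, 2003 — 2 days after the window closed.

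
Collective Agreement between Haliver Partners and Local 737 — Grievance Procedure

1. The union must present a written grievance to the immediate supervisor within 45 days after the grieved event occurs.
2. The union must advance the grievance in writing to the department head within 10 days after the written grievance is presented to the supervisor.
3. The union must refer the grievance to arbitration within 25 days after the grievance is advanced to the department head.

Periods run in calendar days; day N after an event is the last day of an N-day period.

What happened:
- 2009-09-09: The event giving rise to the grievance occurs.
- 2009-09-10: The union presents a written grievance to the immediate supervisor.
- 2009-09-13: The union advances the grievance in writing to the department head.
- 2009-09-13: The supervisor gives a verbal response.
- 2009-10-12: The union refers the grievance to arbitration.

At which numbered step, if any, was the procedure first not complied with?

Step 3

(1) due by 2009-09-09 + 45 days = 2009-10-24; 2009-09-10 is within that limit.
(2) due by 2009-09-10 + 10 days = 2009-09-20; 2009-09-13 is within that limit.
(3) due by 2009-09-13 + 25 days = 2009-10-08; not done until 2009-10-12, 4 days after the deadline.
The procedure was therefore not followed at step 3.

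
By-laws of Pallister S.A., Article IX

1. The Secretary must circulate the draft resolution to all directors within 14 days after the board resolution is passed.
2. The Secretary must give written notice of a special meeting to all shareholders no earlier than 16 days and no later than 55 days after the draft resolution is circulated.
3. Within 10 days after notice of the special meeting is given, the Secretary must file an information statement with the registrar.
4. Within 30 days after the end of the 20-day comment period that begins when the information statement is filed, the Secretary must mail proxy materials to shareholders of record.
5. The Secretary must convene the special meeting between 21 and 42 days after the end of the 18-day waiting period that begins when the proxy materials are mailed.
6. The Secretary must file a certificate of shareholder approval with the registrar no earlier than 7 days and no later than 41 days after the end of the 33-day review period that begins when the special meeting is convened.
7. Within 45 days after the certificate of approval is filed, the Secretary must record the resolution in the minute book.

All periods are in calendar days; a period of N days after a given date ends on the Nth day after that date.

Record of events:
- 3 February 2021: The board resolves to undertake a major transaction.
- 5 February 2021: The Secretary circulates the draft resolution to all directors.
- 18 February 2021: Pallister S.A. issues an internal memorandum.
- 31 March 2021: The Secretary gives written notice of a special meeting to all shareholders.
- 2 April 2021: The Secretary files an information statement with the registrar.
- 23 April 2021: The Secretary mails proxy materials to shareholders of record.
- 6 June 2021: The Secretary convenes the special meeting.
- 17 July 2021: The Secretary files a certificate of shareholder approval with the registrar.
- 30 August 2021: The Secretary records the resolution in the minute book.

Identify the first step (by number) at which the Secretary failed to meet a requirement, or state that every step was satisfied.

None — every step was satisfied

Step 1: 14 days after 3 February 2021 (when the board resolution is passed) is 17 February 2021; 5 February 2021 is within that limit.
Step 2: the window is 16–55 days after 5 February 2021 (when the draft resolution is circulated), so 21 February 2021 through 1 April 2021; done 31 March 2021 — within the window.
Step 3: 10 days after 31 March 2021 (when notice of the special meeting is given) is 10 April 2021; 2 April 2021 is within that limit.
Step 4: 30 days after 22 April 2021 (end of the 20-day comment period, which began when the information statement is filed on 2 April 2021) is 22 May 2021; completed 23 April 2021, before the deadline.
Step 5: the window is 21–42 days after 11 May 2021 (end of the 18-day waiting period, which began when the proxy materials are mailed on 23 April 2021), so 1 June 2021 through 22 June 2021; done 6 June 2021, which is between those dates.
Step 6: the window is 7–41 days after 9 July 2021 (end of the 33-day review period, which began when the special meeting is convened on 6 June 2021), so 16 July 2021 through 19 August 2021; done 17 July 2021 — within the window.
Step 7: 45 days after 17 July 2021 (when the certificate of approval is filed) is 31 August 2021; 30 August 2021 is within that limit.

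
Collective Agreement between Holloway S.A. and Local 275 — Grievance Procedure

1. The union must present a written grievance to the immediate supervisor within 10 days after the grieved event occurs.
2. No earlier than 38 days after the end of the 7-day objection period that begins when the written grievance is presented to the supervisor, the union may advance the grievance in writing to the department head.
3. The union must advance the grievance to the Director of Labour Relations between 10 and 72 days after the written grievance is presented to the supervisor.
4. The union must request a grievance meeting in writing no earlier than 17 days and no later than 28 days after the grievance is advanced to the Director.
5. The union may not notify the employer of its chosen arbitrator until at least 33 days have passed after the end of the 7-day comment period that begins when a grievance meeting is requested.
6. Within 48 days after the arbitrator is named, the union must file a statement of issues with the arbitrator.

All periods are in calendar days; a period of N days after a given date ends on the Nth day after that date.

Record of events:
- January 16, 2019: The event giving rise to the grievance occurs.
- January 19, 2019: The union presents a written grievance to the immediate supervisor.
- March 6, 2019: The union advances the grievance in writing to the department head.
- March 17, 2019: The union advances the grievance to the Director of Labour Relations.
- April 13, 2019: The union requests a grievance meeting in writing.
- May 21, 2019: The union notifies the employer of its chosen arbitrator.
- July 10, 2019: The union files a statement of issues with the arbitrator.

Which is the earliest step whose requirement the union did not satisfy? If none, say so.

Step 1 — counting 10 days from January 16, 2019 (when the grieved event occurs) gives a deadline of January 26, 2019; done January 19, 2019 — timely.
Step 2 — must wait 38 days from January 26, 2019 (end of the 7-day objection period, which began when the written grievance is presented to the supervisor on January 19, 2019), so not before March 5, 2019; done March 6, 2019, after the minimum wait.
Step 3 — 10 and 72 days from January 19, 2019 (when the written grievance is presented to the supervisor) are January 29, 2019 and April 1, 2019 respectively; done March 17, 2019 — within the window.
Step 4 — 17 and 28 days from March 17, 2019 (when the grievance is advanced to the Director) are April 3, 2019 and April 14, 2019 respectively; done April 13, 2019 — within the window.
Step 5 — must wait 33 days from April 20, 2019 (end of the 7-day comment period, which began when a grievance meeting is requested on April 13, 2019), so not before May 23, 2019; acted on May 21, 2019, 2 days prematurely.
That is the first point of non-compliance.

Step 5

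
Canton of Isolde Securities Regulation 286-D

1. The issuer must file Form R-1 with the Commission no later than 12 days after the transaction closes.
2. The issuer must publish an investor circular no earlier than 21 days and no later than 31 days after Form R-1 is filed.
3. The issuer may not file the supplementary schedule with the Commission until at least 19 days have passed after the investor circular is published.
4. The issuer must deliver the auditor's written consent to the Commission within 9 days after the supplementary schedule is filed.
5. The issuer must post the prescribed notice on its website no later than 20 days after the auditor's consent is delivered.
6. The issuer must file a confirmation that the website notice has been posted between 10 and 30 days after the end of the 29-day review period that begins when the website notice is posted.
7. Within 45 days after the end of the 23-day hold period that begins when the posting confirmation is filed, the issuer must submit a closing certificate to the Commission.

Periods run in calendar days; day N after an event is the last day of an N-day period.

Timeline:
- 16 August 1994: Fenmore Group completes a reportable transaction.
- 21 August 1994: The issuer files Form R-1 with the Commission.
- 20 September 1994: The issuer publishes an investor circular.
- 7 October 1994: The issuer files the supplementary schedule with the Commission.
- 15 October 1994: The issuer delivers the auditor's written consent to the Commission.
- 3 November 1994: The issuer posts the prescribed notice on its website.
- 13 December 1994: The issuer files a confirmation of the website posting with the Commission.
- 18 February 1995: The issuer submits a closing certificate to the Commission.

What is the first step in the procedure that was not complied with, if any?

Step 3

Step 1: 12 days after 16 August 1994 (when the transaction closes) is 28 August 1994; 21 August 1994 is within that limit.
Step 2: the window is 21–31 days after 21 August 1994 (when Form R-1 is filed), so 11 September 1994 through 21 September 1994; 20 September 1994 falls inside that range.
Step 3: the earliest permitted date is 19 days after 20 September 1994 (when the investor circular is published), i.e. 9 October 1994; acted on 7 October 1994, 2 days prematurely.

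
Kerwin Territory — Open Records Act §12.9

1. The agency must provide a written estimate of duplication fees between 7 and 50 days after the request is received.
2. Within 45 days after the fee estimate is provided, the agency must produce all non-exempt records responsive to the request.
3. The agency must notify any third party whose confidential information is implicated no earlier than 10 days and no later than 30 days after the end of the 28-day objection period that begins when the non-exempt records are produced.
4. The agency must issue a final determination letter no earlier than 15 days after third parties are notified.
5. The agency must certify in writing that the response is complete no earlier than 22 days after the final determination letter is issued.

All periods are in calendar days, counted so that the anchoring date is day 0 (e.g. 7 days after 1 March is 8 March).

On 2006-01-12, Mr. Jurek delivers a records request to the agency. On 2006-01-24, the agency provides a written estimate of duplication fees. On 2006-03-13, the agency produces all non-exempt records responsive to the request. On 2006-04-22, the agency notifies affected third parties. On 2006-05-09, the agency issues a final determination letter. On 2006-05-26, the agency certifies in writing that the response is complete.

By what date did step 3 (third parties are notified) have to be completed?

The non-exempt records are produced on 2006-03-13; the 28-day objection period therefore ends 2006-04-10, and step 3 runs from that date. The window is 10–30 days after 2006-04-10; it closes on 2006-05-10.

2006-05-10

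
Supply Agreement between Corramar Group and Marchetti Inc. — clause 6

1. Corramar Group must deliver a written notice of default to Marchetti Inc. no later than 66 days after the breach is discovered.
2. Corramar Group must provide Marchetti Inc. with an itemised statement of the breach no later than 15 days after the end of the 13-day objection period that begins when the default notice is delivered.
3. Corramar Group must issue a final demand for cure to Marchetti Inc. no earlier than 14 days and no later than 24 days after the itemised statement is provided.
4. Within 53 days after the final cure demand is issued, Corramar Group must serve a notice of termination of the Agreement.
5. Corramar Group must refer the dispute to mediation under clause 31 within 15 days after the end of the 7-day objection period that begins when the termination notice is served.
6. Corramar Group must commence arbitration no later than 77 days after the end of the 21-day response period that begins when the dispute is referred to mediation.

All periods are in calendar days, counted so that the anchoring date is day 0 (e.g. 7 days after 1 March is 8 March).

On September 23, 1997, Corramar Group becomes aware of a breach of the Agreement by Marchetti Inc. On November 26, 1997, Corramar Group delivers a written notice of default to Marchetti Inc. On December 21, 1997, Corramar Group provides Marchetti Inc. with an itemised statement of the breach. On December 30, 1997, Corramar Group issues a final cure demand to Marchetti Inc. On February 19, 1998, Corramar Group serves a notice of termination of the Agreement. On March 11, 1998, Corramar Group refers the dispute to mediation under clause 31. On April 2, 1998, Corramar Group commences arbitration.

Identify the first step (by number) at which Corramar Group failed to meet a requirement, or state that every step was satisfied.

Step 3

Step 1 — counting 66 days from September 23, 1997 (when the breach is discovered) gives a deadline of November 28, 1997; November 26, 1997 is within that limit.
Step 2 — counting 15 days from December 9, 1997 (end of the 13-day objection period, which began when the default notice is delivered on November 26, 1997) gives a deadline of December 24, 1997; done December 21, 1997 — timely.
Step 3 — 14 and 24 days from December 21, 1997 (when the itemised statement is provided) are January 4, 1998 and January 14, 1998 respectively; December 30, 1997 is 5 days too early.
No need to go further; step 3 was not satisfied.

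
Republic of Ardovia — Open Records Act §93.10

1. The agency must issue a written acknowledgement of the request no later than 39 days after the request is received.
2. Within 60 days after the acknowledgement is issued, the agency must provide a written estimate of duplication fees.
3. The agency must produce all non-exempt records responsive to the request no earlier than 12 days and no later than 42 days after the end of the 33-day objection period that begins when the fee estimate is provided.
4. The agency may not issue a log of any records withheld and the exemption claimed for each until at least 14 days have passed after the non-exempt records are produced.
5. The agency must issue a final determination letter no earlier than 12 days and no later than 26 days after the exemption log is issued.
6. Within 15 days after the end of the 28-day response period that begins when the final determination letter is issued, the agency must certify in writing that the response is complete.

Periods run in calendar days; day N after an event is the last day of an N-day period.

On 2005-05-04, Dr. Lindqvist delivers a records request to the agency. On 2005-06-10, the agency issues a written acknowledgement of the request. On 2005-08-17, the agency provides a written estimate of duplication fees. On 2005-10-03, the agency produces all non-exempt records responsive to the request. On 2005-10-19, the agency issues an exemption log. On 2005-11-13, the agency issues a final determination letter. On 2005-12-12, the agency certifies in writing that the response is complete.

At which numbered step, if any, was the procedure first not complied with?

(1) due by 2005-05-04 + 39 days = 2005-06-12; completed 2005-06-10, before the deadline.
(2) due by 2005-06-10 + 60 days = 2005-08-09; 2005-08-17 misses that deadline by 8 days.

Step 2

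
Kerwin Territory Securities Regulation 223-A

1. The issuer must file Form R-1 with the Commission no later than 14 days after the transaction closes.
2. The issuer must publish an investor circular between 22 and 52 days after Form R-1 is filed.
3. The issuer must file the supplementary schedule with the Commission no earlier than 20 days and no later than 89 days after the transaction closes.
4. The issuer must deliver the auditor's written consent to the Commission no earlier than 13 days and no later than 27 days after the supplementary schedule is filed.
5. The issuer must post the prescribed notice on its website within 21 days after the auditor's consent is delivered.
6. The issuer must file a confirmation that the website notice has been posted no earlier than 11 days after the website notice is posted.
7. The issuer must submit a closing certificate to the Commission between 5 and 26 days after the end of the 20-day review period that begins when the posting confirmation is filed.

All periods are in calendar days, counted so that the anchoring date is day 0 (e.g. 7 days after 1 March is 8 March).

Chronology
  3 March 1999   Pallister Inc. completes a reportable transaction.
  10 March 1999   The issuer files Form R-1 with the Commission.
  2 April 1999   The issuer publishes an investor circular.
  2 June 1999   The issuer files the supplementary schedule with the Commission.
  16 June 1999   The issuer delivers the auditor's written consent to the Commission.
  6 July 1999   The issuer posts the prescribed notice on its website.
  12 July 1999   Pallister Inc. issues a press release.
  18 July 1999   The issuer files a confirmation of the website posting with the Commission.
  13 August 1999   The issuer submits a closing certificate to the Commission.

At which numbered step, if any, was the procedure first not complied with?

(1) due by 3 March 1999 + 14 days = 17 March 1999; completed 10 March 1999, before the deadline.
(2) the permitted window runs from 10 March 1999 + 22 = 1 April 1999 to 10 March 1999 + 52 = 1 May 1999; done 2 April 1999, which is between those dates.
(3) the permitted window runs from 3 March 1999 + 20 = 23 March 1999 to 3 March 1999 + 89 = 31 May 1999; 2 June 1999 is 2 days past the end of the window.
The analysis stops there.

Step 3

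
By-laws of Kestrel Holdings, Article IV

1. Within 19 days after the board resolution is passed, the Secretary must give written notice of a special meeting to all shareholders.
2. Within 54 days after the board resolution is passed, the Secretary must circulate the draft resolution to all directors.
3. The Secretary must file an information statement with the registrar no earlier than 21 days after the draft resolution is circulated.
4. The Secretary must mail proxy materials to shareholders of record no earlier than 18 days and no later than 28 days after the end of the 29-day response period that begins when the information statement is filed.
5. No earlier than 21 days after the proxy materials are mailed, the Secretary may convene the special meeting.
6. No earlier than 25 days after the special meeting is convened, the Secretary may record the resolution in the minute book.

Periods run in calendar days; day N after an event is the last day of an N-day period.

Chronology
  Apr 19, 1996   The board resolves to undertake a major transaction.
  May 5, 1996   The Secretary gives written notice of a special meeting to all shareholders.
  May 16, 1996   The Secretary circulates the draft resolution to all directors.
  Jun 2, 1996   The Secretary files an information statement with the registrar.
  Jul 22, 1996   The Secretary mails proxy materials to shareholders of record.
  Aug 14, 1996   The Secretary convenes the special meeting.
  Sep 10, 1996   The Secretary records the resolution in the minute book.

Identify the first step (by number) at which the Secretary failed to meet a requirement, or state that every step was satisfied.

Step 3

Step 1: 19 days after Apr 19, 1996 (when the board resolution is passed) is May 8, 1996; completed May 5, 1996, before the deadline.
Step 2: 54 days after Apr 19, 1996 (when the board resolution is passed) is Jun 12, 1996; done May 16, 1996 — timely.
Step 3: the earliest permitted date is 21 days after May 16, 1996 (when the draft resolution is circulated), i.e. Jun 6, 1996; acted on Jun 2, 1996, 4 days prematurely.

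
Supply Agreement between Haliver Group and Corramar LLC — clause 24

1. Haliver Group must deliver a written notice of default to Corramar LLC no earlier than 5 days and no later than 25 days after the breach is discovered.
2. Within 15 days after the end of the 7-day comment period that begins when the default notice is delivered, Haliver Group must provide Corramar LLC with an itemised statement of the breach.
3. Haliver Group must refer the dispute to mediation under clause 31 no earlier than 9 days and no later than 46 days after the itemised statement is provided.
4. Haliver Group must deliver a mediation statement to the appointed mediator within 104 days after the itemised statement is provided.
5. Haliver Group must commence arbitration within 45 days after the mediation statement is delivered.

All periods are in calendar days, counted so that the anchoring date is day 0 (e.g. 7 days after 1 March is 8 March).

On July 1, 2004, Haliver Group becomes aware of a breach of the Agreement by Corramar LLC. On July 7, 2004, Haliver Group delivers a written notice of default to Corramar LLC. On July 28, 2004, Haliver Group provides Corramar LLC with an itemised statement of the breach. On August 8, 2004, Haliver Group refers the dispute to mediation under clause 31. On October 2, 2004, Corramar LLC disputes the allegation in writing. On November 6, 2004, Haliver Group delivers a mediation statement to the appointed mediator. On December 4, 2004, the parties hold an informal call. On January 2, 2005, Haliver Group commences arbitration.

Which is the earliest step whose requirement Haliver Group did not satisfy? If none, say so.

(1) the permitted window runs from July 1, 2004 + 5 = July 6, 2004 to July 1, 2004 + 25 = July 26, 2004; done July 7, 2004, which is between those dates.
(2) due by July 14, 2004 + 15 days = July 29, 2004; done July 28, 2004 — timely.
(3) the permitted window runs from July 28, 2004 + 9 = August 6, 2004 to July 28, 2004 + 46 = September 12, 2004; August 8, 2004 falls inside that range.
(4) due by July 28, 2004 + 104 days = November 9, 2004; done November 6, 2004 — timely.
(5) due by November 6, 2004 + 45 days = December 21, 2004; done January 2, 2005 — 12 days late.
That is the first point of non-compliance.

Step 5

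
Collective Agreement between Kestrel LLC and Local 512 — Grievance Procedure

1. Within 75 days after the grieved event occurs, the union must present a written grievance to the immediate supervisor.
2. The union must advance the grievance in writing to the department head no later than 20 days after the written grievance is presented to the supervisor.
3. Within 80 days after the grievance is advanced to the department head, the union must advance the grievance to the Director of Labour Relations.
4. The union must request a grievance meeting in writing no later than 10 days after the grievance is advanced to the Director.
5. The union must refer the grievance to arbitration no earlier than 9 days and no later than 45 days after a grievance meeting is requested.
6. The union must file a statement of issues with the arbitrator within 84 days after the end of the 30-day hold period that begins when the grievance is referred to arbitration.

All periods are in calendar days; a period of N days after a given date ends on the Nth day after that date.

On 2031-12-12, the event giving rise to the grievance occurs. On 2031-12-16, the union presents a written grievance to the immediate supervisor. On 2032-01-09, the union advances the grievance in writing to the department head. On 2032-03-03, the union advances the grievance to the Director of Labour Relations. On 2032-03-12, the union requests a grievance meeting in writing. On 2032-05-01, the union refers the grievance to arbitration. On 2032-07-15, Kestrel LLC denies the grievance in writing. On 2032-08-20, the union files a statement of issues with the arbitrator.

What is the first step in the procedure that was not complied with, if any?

Step 1: 75 days after 2031-12-12 (when the grieved event occurs) is 2032-02-25; completed 2031-12-16, before the deadline.
Step 2: 20 days after 2031-12-16 (when the written grievance is presented to the supervisor) is 2032-01-05; 2032-01-09 misses that deadline by 4 days.
No need to go further; step 2 was not satisfied.

Step 2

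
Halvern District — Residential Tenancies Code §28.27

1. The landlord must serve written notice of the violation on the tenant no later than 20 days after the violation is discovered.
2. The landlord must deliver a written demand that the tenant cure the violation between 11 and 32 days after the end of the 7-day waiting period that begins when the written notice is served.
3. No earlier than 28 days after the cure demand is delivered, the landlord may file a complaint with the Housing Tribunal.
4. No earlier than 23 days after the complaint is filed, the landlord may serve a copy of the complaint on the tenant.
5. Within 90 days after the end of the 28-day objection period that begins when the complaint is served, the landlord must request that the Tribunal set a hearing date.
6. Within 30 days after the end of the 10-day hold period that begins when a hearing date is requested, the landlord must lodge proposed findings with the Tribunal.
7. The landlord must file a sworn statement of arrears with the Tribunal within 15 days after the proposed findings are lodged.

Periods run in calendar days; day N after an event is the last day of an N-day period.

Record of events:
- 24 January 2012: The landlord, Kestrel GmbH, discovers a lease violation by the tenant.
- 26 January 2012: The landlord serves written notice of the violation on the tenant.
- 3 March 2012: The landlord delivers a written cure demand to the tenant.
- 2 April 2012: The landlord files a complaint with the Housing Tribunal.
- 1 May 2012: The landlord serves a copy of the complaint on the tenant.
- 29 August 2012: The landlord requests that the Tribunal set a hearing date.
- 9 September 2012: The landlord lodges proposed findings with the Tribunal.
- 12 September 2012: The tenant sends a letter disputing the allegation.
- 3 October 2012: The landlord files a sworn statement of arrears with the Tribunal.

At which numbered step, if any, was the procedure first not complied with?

(1) due by 24 January 2012 + 20 days = 13 February 2012; 26 January 2012 is within that limit.
(2) the permitted window runs from 2 February 2012 + 11 = 13 February 2012 to 2 February 2012 + 32 = 5 March 2012; 3 March 2012 falls inside that range.
(3) permitted from 3 March 2012 + 28 days = 31 March 2012 onward; done 2 April 2012 — permitted.
(4) permitted from 2 April 2012 + 23 days = 25 April 2012 onward; 1 May 2012 is on or after that date.
(5) due by 29 May 2012 + 90 days = 27 August 2012; not done until 29 August 2012, 2 days after the deadline.
The analysis stops there.

Step 5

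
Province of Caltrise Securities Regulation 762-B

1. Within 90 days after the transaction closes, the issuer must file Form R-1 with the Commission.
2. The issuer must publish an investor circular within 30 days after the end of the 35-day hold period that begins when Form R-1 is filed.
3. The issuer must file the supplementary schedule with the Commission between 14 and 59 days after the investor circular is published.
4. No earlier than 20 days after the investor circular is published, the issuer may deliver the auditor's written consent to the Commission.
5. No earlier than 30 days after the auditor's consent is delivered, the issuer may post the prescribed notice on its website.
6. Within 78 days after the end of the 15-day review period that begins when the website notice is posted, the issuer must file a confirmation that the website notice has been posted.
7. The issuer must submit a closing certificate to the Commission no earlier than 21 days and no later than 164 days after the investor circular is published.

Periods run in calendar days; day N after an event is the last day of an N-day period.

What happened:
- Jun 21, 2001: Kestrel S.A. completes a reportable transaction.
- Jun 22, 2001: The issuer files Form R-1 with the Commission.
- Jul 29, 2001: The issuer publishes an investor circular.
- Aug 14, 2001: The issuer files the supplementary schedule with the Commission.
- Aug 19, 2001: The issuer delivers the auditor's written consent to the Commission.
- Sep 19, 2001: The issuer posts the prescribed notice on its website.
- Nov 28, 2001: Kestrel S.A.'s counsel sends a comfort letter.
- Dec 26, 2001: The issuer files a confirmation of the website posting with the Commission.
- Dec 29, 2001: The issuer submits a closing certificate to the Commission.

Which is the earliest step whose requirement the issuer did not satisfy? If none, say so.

Step 1: 90 days after Jun 21, 2001 (when the transaction closes) is Sep 19, 2001; done Jun 22, 2001 — timely.
Step 2: 30 days after Jul 27, 2001 (end of the 35-day hold period, which began when Form R-1 is filed on Jun 22, 2001) is Aug 26, 2001; done Jul 29, 2001 — timely.
Step 3: the window is 14–59 days after Jul 29, 2001 (when the investor circular is published), so Aug 12, 2001 through Sep 26, 2001; done Aug 14, 2001, which is between those dates.
Step 4: the earliest permitted date is 20 days after Jul 29, 2001 (when the investor circular is published), i.e. Aug 18, 2001; Aug 19, 2001 is on or after that date.
Step 5: the earliest permitted date is 30 days after Aug 19, 2001 (when the auditor's consent is delivered), i.e. Sep 18, 2001; done Sep 19, 2001 — permitted.
Step 6: 78 days after Oct 4, 2001 (end of the 15-day review period, which began when the website notice is posted on Sep 19, 2001) is Dec 21, 2001; not done until Dec 26, 2001, 5 days after the deadline.

Step 6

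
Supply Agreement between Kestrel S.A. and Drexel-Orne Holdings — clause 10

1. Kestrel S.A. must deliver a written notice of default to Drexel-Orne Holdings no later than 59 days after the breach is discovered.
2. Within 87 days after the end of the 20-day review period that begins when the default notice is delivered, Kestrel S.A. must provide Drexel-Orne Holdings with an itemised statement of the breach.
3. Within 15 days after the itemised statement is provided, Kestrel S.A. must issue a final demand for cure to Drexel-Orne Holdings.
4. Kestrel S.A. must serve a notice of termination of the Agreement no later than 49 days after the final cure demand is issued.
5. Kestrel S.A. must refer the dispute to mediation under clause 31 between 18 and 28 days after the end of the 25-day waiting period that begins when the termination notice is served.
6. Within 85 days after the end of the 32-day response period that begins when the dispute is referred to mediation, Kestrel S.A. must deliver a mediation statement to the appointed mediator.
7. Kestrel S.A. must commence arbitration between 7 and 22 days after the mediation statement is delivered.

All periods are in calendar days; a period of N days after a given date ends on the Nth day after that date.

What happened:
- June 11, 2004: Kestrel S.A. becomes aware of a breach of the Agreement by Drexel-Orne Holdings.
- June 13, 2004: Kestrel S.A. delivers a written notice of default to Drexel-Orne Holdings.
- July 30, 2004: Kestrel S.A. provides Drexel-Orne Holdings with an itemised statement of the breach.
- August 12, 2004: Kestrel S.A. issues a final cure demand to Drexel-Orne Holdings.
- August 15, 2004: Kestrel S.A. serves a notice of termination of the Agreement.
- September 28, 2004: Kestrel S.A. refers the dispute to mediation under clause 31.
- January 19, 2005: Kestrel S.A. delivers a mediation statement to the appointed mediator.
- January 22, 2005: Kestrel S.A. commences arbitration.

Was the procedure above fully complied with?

Step 1 — counting 59 days from June 11, 2004 (when the breach is discovered) gives a deadline of August 9, 2004; done June 13, 2004 — timely.
Step 2 — counting 87 days from July 3, 2004 (end of the 20-day review period, which began when the default notice is delivered on June 13, 2004) gives a deadline of September 28, 2004; done July 30, 2004 — timely.
Step 3 — counting 15 days from July 30, 2004 (when the itemised statement is provided) gives a deadline of August 14, 2004; done August 12, 2004 — timely.
Step 4 — counting 49 days from August 12, 2004 (when the final cure demand is issued) gives a deadline of September 30, 2004; completed August 15, 2004, before the deadline.
Step 5 — 18 and 28 days from September 9, 2004 (end of the 25-day waiting period, which began when the termination notice is served on August 15, 2004) are September 27, 2004 and October 7, 2004 respectively; done September 28, 2004 — within the window.
Step 6 — counting 85 days from October 30, 2004 (end of the 32-day response period, which began when the dispute is referred to mediation on September 28, 2004) gives a deadline of January 23, 2005; January 19, 2005 is within that limit.
Step 7 — 7 and 22 days from January 19, 2005 (when the mediation statement is delivered) are January 26, 2005 and February 10, 2005 respectively; January 22, 2005 is 4 days too early.
The analysis stops there.

No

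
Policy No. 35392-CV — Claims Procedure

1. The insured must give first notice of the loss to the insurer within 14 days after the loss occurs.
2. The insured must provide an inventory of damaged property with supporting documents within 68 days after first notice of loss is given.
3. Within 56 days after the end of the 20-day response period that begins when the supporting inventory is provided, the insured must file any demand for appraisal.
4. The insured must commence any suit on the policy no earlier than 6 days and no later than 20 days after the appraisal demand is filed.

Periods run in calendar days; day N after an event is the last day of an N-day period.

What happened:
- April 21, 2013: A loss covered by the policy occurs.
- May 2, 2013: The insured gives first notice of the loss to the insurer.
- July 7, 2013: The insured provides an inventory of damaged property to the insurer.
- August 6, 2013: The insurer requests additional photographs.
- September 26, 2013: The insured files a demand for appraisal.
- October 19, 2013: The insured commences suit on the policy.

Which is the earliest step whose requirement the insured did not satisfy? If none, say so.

Step 1 — counting 14 days from April 21, 2013 (when the loss occurs) gives a deadline of May 5, 2013; completed May 2, 2013, before the deadline.
Step 2 — counting 68 days from May 2, 2013 (when first notice of loss is given) gives a deadline of July 9, 2013; July 7, 2013 is within that limit.
Step 3 — counting 56 days from July 27, 2013 (end of the 20-day response period, which began when the supporting inventory is provided on July 7, 2013) gives a deadline of September 21, 2013; done September 26, 2013 — 5 days late.
That is the first point of non-compliance.

Step 3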